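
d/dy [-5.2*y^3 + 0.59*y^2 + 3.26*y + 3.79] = -15.6*y^2 + 1.18*y + 3.26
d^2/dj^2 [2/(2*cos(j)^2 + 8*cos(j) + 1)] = 8*(-4*sin(j)^4 + 16*sin(j)^2 + 17*cos(j) - 3*cos(3*j) + 19)/(-2*sin(j)^2 + 8*cos(j) + 3)^3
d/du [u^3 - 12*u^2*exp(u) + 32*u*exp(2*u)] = -12*u^2*exp(u) + 3*u^2 + 64*u*exp(2*u) - 24*u*exp(u) + 32*exp(2*u)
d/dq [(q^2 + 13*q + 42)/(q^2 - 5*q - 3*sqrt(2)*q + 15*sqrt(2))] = ((2*q + 13)*(q^2 - 5*q - 3*sqrt(2)*q + 15*sqrt(2)) + (-2*q + 3*sqrt(2) + 5)*(q^2 + 13*q + 42))/(q^2 - 5*q - 3*sqrt(2)*q + 15*sqrt(2))^2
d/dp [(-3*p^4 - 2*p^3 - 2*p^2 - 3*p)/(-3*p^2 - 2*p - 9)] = (18*p^5 + 24*p^4 + 116*p^3 + 49*p^2 + 36*p + 27)/(9*p^4 + 12*p^3 + 58*p^2 + 36*p + 81)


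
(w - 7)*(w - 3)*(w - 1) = w^3 - 11*w^2 + 31*w - 21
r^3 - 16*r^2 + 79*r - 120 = (r - 8)*(r - 5)*(r - 3)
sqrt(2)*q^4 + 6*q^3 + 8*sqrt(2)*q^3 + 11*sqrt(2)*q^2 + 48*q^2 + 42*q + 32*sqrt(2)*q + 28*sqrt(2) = (q + 7)*(q + sqrt(2))*(q + 2*sqrt(2))*(sqrt(2)*q + sqrt(2))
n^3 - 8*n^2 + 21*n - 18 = (n - 3)^2*(n - 2)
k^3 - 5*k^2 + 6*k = k*(k - 3)*(k - 2)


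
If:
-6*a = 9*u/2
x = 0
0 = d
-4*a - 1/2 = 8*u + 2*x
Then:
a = 3/40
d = 0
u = -1/10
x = 0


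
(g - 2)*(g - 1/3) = g^2 - 7*g/3 + 2/3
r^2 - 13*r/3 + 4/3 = (r - 4)*(r - 1/3)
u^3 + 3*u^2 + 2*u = u*(u + 1)*(u + 2)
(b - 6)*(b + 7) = b^2 + b - 42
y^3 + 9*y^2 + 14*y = y*(y + 2)*(y + 7)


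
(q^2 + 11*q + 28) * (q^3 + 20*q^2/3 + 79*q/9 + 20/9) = q^5 + 53*q^4/3 + 991*q^3/9 + 2569*q^2/9 + 2432*q/9 + 560/9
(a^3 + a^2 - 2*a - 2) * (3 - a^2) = -a^5 - a^4 + 5*a^3 + 5*a^2 - 6*a - 6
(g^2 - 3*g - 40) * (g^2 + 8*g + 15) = g^4 + 5*g^3 - 49*g^2 - 365*g - 600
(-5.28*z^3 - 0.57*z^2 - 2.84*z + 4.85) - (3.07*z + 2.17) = -5.28*z^3 - 0.57*z^2 - 5.91*z + 2.68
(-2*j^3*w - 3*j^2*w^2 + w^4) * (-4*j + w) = 8*j^4*w + 10*j^3*w^2 - 3*j^2*w^3 - 4*j*w^4 + w^5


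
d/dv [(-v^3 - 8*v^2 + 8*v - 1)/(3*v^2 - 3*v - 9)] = (-v^4 + 2*v^3 + 9*v^2 + 50*v - 25)/(3*(v^4 - 2*v^3 - 5*v^2 + 6*v + 9))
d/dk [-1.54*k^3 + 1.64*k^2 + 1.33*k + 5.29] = -4.62*k^2 + 3.28*k + 1.33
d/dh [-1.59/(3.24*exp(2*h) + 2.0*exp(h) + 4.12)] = (10.3032*exp(h) + 3.18)*exp(h)/(3.24*exp(2*h) + 2.0*exp(h) + 4.12)^2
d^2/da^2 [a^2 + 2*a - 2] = 2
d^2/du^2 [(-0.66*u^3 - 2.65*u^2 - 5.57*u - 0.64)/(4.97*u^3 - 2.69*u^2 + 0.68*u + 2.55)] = (-148.562246*u^6 - 812.120862*u^5 + 411.208854*u^4 + 544.767404*u^3 + 690.399762*u^2 - 199.304022*u - 24.518522)/(122.763473*u^9 - 199.336263*u^8 + 158.280087*u^7 + 114.950032*u^6 - 182.894262*u^5 + 103.332477*u^4 + 69.279947*u^3 - 48.937815*u^2 + 13.2651*u + 16.581375)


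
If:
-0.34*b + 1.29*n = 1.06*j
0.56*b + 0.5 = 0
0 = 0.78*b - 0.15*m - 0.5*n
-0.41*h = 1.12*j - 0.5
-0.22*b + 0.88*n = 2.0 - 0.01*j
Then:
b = -0.89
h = -6.27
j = 2.74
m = -11.37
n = 2.02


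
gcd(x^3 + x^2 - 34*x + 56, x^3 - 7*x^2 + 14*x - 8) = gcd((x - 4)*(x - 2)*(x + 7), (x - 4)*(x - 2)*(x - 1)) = x^2 - 6*x + 8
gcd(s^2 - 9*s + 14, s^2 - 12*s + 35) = s - 7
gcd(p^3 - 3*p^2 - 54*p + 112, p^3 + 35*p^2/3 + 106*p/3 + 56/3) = p + 7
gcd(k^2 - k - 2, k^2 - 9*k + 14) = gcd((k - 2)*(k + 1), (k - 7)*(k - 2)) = k - 2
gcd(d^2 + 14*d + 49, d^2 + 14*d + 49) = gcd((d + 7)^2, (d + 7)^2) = d^2 + 14*d + 49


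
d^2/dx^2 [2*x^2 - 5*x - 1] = 4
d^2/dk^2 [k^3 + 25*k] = 6*k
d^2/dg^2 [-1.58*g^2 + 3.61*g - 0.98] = -3.16000000000000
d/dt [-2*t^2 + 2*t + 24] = 2 - 4*t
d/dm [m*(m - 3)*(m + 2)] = 3*m^2 - 2*m - 6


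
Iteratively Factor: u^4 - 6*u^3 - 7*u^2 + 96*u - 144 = (u - 4)*(u^3 - 2*u^2 - 15*u + 36) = (u - 4)*(u - 3)*(u^2 + u - 12) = (u - 4)*(u - 3)^2*(u + 4)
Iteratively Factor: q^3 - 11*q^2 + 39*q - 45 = (q - 3)*(q^2 - 8*q + 15) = (q - 5)*(q - 3)*(q - 3)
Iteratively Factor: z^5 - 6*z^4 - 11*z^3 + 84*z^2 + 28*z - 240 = (z + 3)*(z^4 - 9*z^3 + 16*z^2 + 36*z - 80) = (z + 2)*(z + 3)*(z^3 - 11*z^2 + 38*z - 40) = (z - 4)*(z + 2)*(z + 3)*(z^2 - 7*z + 10) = (z - 5)*(z - 4)*(z + 2)*(z + 3)*(z - 2)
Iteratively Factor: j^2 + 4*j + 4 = (j + 2)*(j + 2)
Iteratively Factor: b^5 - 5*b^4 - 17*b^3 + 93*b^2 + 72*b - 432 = (b - 4)*(b^4 - b^3 - 21*b^2 + 9*b + 108) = (b - 4)*(b - 3)*(b^3 + 2*b^2 - 15*b - 36) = (b - 4)^2*(b - 3)*(b^2 + 6*b + 9) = (b - 4)^2*(b - 3)*(b + 3)*(b + 3)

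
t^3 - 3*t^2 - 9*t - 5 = (t - 5)*(t + 1)^2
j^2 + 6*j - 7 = (j - 1)*(j + 7)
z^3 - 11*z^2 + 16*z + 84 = (z - 7)*(z - 6)*(z + 2)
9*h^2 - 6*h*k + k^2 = (-3*h + k)^2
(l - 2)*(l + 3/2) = l^2 - l/2 - 3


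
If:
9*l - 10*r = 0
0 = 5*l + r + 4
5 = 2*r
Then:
No Solution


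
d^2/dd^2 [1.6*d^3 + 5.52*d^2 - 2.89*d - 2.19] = 9.6*d + 11.04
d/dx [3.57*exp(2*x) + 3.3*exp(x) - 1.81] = (7.14*exp(x) + 3.3)*exp(x)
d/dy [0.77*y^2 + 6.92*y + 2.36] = 1.54*y + 6.92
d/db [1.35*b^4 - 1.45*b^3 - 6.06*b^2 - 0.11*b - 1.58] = 5.4*b^3 - 4.35*b^2 - 12.12*b - 0.11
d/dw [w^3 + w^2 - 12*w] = 3*w^2 + 2*w - 12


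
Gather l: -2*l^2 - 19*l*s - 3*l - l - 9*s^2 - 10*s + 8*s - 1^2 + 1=-2*l^2 + l*(-19*s - 4) - 9*s^2 - 2*s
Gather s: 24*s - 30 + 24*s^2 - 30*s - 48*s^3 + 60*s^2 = -48*s^3 + 84*s^2 - 6*s - 30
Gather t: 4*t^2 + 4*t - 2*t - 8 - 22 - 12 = 4*t^2 + 2*t - 42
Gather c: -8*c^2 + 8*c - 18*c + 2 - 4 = -8*c^2 - 10*c - 2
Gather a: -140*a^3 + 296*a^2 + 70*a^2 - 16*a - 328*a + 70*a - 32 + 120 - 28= -140*a^3 + 366*a^2 - 274*a + 60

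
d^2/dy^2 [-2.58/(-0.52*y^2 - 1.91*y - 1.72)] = (-1.395264*y^2 - 5.124912*y + 2.58*(1.04*y + 1.91)*(2.08*y + 3.82) - 4.615104)/(0.52*y^2 + 1.91*y + 1.72)^3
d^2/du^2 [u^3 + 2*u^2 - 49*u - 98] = 6*u + 4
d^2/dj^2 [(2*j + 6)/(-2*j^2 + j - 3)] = 4*(-(j + 3)*(4*j - 1)^2 + (6*j + 5)*(2*j^2 - j + 3))/(2*j^2 - j + 3)^3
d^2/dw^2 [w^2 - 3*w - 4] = 2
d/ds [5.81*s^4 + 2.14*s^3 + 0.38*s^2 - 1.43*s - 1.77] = 23.24*s^3 + 6.42*s^2 + 0.76*s - 1.43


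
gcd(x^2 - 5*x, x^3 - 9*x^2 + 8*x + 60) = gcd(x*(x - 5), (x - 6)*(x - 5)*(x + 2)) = x - 5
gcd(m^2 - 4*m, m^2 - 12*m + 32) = m - 4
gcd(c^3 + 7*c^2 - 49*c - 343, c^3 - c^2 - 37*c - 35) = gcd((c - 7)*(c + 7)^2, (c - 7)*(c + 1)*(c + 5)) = c - 7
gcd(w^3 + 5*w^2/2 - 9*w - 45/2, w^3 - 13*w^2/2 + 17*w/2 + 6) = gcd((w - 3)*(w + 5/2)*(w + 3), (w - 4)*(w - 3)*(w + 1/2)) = w - 3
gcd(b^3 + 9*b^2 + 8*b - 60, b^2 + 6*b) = b + 6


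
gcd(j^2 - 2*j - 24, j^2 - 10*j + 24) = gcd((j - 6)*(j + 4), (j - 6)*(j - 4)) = j - 6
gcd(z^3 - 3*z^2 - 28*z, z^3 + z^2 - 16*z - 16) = z + 4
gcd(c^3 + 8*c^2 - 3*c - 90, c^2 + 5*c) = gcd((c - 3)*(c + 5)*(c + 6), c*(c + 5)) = c + 5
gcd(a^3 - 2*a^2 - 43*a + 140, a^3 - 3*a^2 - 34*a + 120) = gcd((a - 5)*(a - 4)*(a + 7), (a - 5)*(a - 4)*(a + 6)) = a^2 - 9*a + 20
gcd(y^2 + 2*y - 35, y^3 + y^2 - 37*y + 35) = y^2 + 2*y - 35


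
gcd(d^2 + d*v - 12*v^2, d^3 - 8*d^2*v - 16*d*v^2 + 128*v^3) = d + 4*v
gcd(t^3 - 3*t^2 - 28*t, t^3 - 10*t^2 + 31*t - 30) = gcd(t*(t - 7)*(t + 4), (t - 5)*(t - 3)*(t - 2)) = 1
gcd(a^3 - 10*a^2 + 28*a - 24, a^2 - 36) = a - 6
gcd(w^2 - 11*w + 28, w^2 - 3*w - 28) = w - 7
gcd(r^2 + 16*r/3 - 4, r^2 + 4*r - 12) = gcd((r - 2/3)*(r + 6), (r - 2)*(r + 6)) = r + 6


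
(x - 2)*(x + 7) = x^2 + 5*x - 14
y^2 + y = y*(y + 1)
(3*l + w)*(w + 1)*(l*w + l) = 3*l^2*w^2 + 6*l^2*w + 3*l^2 + l*w^3 + 2*l*w^2 + l*w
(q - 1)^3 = q^3 - 3*q^2 + 3*q - 1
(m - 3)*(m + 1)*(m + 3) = m^3 + m^2 - 9*m - 9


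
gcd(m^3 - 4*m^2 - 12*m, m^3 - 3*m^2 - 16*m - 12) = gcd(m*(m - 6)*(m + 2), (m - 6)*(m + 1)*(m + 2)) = m^2 - 4*m - 12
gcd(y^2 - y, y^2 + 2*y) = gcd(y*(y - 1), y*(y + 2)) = y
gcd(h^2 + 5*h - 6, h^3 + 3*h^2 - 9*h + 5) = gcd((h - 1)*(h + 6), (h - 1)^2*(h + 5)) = h - 1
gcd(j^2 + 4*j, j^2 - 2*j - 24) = j + 4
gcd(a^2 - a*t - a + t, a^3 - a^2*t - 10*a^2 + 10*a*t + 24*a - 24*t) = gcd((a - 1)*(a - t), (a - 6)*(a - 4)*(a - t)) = -a + t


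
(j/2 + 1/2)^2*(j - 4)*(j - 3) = j^4/4 - 5*j^3/4 - j^2/4 + 17*j/4 + 3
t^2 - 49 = (t - 7)*(t + 7)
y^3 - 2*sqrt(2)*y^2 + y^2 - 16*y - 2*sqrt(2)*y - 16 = (y + 1)*(y - 4*sqrt(2))*(y + 2*sqrt(2))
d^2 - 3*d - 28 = (d - 7)*(d + 4)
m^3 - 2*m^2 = m^2*(m - 2)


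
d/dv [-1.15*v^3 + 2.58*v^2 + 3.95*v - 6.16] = -3.45*v^2 + 5.16*v + 3.95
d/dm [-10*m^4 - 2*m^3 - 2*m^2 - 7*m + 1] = -40*m^3 - 6*m^2 - 4*m - 7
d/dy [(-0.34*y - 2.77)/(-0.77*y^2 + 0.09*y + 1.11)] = (0.2618*y^2 - 0.0306*y - (0.34*y + 2.77)*(1.54*y - 0.09) - 0.3774)/(-0.77*y^2 + 0.09*y + 1.11)^2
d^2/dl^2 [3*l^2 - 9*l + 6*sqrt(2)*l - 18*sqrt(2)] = 6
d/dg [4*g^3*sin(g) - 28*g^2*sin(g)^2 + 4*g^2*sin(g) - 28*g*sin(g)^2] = 4*g^3*cos(g) + 12*g^2*sin(g) - 28*g^2*sin(2*g) + 4*g^2*cos(g) + 8*g*sin(g) + 28*sqrt(2)*g*cos(2*g + pi/4) - 28*g + 14*cos(2*g) - 14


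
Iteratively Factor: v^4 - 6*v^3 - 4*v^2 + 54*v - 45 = (v - 3)*(v^3 - 3*v^2 - 13*v + 15) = (v - 5)*(v - 3)*(v^2 + 2*v - 3) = (v - 5)*(v - 3)*(v + 3)*(v - 1)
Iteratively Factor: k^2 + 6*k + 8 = (k + 4)*(k + 2)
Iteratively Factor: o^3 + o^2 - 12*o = (o - 3)*(o^2 + 4*o) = o*(o - 3)*(o + 4)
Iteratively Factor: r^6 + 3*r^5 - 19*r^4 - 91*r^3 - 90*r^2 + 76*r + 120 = (r + 2)*(r^5 + r^4 - 21*r^3 - 49*r^2 + 8*r + 60) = (r - 5)*(r + 2)*(r^4 + 6*r^3 + 9*r^2 - 4*r - 12) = (r - 5)*(r + 2)^2*(r^3 + 4*r^2 + r - 6) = (r - 5)*(r + 2)^3*(r^2 + 2*r - 3) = (r - 5)*(r + 2)^3*(r + 3)*(r - 1)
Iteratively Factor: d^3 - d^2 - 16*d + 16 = (d + 4)*(d^2 - 5*d + 4) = (d - 1)*(d + 4)*(d - 4)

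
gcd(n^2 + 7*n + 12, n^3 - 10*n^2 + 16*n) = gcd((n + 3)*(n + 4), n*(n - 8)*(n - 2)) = 1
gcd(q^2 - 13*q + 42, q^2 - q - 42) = q - 7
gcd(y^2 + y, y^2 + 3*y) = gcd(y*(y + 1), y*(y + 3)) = y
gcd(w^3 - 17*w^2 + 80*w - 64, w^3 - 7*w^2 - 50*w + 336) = w - 8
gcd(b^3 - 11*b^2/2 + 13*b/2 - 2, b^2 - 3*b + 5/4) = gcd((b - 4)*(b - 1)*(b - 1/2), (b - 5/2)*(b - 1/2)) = b - 1/2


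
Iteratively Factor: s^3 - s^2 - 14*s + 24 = (s - 3)*(s^2 + 2*s - 8) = (s - 3)*(s - 2)*(s + 4)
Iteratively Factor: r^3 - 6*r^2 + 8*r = (r - 4)*(r^2 - 2*r) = r*(r - 4)*(r - 2)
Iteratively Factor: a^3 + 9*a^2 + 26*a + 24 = (a + 4)*(a^2 + 5*a + 6) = (a + 3)*(a + 4)*(a + 2)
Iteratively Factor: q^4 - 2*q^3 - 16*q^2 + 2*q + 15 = (q + 3)*(q^3 - 5*q^2 - q + 5) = (q - 5)*(q + 3)*(q^2 - 1) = (q - 5)*(q + 1)*(q + 3)*(q - 1)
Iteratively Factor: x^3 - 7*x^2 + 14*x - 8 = (x - 1)*(x^2 - 6*x + 8) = (x - 4)*(x - 1)*(x - 2)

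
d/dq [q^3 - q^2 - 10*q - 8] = 3*q^2 - 2*q - 10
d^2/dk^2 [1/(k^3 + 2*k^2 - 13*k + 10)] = 2*(-(3*k + 2)*(k^3 + 2*k^2 - 13*k + 10) + (3*k^2 + 4*k - 13)^2)/(k^3 + 2*k^2 - 13*k + 10)^3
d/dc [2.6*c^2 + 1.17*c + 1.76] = 5.2*c + 1.17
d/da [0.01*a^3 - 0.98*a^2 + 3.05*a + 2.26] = 0.03*a^2 - 1.96*a + 3.05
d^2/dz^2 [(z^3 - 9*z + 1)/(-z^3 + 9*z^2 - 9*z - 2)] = 6*(-3*z^6 + 18*z^5 - 79*z^4 + 207*z^3 - 144*z^2 + 241*z - 87)/(z^9 - 27*z^8 + 270*z^7 - 1209*z^6 + 2322*z^5 - 1593*z^4 - 231*z^3 + 378*z^2 + 108*z + 8)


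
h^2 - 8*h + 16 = (h - 4)^2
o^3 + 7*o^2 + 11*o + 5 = (o + 1)^2*(o + 5)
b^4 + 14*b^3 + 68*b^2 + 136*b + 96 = (b + 2)^2*(b + 4)*(b + 6)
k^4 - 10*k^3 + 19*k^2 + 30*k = k*(k - 6)*(k - 5)*(k + 1)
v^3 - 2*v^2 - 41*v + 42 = (v - 7)*(v - 1)*(v + 6)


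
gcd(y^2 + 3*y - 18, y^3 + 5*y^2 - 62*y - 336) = y + 6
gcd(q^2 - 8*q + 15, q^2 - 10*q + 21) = q - 3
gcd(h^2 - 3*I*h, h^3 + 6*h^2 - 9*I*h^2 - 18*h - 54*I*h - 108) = h - 3*I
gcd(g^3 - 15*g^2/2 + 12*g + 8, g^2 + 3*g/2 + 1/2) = g + 1/2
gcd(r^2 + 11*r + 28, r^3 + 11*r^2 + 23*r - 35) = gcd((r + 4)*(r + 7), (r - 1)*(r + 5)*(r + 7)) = r + 7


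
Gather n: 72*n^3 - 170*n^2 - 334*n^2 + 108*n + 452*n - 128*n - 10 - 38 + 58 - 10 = 72*n^3 - 504*n^2 + 432*n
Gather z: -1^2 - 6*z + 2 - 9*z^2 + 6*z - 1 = -9*z^2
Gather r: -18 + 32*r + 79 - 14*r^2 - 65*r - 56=-14*r^2 - 33*r + 5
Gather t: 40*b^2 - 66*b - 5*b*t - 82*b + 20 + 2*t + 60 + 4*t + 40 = 40*b^2 - 148*b + t*(6 - 5*b) + 120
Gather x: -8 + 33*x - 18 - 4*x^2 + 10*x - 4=-4*x^2 + 43*x - 30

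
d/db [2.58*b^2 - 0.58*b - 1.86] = 5.16*b - 0.58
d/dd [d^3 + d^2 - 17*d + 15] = 3*d^2 + 2*d - 17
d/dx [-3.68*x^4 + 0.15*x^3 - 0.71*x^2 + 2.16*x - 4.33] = -14.72*x^3 + 0.45*x^2 - 1.42*x + 2.16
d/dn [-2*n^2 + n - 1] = 1 - 4*n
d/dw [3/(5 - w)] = 3/(w - 5)^2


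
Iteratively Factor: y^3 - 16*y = (y - 4)*(y^2 + 4*y) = y*(y - 4)*(y + 4)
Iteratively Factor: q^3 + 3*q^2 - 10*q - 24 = (q + 2)*(q^2 + q - 12) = (q - 3)*(q + 2)*(q + 4)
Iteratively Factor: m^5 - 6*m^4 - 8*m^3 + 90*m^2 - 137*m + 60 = (m + 4)*(m^4 - 10*m^3 + 32*m^2 - 38*m + 15) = (m - 1)*(m + 4)*(m^3 - 9*m^2 + 23*m - 15) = (m - 1)^2*(m + 4)*(m^2 - 8*m + 15) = (m - 3)*(m - 1)^2*(m + 4)*(m - 5)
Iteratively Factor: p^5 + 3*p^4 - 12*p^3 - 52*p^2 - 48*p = (p + 3)*(p^4 - 12*p^2 - 16*p) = (p + 2)*(p + 3)*(p^3 - 2*p^2 - 8*p) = (p + 2)^2*(p + 3)*(p^2 - 4*p) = p*(p + 2)^2*(p + 3)*(p - 4)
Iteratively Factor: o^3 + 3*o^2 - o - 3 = (o + 1)*(o^2 + 2*o - 3) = (o - 1)*(o + 1)*(o + 3)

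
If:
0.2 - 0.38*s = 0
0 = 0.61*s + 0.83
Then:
No Solution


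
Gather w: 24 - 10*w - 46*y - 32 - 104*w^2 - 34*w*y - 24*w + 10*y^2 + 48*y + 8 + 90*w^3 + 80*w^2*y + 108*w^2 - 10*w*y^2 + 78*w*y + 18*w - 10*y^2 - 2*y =90*w^3 + w^2*(80*y + 4) + w*(-10*y^2 + 44*y - 16)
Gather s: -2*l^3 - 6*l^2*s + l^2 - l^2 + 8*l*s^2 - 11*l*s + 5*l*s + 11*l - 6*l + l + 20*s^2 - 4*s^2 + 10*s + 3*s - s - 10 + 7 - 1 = -2*l^3 + 6*l + s^2*(8*l + 16) + s*(-6*l^2 - 6*l + 12) - 4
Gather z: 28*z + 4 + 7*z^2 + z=7*z^2 + 29*z + 4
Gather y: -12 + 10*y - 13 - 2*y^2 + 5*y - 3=-2*y^2 + 15*y - 28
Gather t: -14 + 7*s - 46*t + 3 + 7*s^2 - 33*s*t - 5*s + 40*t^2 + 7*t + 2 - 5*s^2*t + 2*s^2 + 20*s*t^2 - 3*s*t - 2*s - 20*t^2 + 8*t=9*s^2 + t^2*(20*s + 20) + t*(-5*s^2 - 36*s - 31) - 9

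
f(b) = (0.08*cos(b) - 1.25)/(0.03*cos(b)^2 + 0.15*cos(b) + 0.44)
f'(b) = (0.06*sin(b)*cos(b) + 0.15*sin(b))*(0.08*cos(b) - 1.25)/(0.03*cos(b)^2 + 0.15*cos(b) + 0.44)^2 - 0.08*sin(b)/(0.03*cos(b)^2 + 0.15*cos(b) + 0.44) = 4.52693526482571*(0.0024*cos(b)^2 - 0.075*cos(b) - 0.2227)*sin(b)/(-0.0638297872340425*sin(b)^2 + 0.319148936170213*cos(b) + 1.0)^2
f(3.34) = -4.13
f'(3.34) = 0.28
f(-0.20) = -1.90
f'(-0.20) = 0.15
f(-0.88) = -2.19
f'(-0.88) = 0.69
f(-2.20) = -3.58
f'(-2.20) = 1.10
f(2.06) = -3.42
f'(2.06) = -1.17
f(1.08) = -2.34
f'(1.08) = -0.85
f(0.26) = -1.91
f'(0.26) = -0.20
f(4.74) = -2.81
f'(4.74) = 1.14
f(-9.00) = -4.03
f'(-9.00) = 0.58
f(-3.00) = -4.14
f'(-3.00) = 0.20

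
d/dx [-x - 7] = -1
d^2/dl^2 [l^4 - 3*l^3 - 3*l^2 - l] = 12*l^2 - 18*l - 6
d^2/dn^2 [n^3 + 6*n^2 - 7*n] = 6*n + 12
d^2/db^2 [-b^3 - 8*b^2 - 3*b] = -6*b - 16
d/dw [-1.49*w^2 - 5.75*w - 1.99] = -2.98*w - 5.75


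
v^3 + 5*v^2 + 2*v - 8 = (v - 1)*(v + 2)*(v + 4)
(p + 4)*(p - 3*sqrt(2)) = p^2 - 3*sqrt(2)*p + 4*p - 12*sqrt(2)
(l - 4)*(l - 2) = l^2 - 6*l + 8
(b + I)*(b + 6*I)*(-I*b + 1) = -I*b^3 + 8*b^2 + 13*I*b - 6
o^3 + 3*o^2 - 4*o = o*(o - 1)*(o + 4)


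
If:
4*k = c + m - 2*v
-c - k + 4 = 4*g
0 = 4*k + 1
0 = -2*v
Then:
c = -m - 1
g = m/4 + 21/16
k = -1/4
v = 0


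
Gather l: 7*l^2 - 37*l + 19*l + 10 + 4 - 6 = 7*l^2 - 18*l + 8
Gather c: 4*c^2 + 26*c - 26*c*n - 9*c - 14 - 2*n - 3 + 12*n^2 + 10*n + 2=4*c^2 + c*(17 - 26*n) + 12*n^2 + 8*n - 15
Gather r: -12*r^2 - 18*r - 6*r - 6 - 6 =-12*r^2 - 24*r - 12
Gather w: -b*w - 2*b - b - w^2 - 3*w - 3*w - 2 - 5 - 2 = -3*b - w^2 + w*(-b - 6) - 9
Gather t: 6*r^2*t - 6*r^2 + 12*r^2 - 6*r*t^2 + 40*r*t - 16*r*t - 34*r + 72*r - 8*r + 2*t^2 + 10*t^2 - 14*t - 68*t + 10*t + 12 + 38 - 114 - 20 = 6*r^2 + 30*r + t^2*(12 - 6*r) + t*(6*r^2 + 24*r - 72) - 84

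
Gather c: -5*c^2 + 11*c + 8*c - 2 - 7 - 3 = -5*c^2 + 19*c - 12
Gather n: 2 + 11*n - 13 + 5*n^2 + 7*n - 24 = 5*n^2 + 18*n - 35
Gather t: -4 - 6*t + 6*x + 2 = -6*t + 6*x - 2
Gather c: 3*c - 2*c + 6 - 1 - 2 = c + 3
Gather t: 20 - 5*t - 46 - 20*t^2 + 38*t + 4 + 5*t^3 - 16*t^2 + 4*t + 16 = 5*t^3 - 36*t^2 + 37*t - 6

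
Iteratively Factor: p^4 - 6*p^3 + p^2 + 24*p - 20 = (p - 2)*(p^3 - 4*p^2 - 7*p + 10) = (p - 5)*(p - 2)*(p^2 + p - 2) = (p - 5)*(p - 2)*(p - 1)*(p + 2)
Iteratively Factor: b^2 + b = (b)*(b + 1)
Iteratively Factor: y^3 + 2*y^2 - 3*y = (y)*(y^2 + 2*y - 3) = y*(y - 1)*(y + 3)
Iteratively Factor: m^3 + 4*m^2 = (m)*(m^2 + 4*m) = m^2*(m + 4)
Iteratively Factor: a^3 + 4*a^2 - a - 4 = (a + 4)*(a^2 - 1) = (a - 1)*(a + 4)*(a + 1)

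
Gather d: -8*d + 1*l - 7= -8*d + l - 7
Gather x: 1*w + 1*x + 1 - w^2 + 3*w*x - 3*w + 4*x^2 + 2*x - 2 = -w^2 - 2*w + 4*x^2 + x*(3*w + 3) - 1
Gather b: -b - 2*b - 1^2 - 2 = -3*b - 3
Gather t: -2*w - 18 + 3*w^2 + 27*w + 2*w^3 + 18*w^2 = 2*w^3 + 21*w^2 + 25*w - 18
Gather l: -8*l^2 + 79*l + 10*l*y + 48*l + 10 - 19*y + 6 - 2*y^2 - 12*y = -8*l^2 + l*(10*y + 127) - 2*y^2 - 31*y + 16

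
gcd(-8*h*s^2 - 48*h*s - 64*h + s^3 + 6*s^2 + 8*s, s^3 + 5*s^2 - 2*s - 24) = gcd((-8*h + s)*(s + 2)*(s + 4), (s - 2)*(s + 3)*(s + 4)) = s + 4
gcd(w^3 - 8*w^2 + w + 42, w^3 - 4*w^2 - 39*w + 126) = w^2 - 10*w + 21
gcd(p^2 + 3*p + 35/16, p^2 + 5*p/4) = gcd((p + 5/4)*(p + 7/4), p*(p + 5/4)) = p + 5/4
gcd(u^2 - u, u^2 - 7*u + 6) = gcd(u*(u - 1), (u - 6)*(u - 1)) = u - 1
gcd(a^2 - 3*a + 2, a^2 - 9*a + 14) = a - 2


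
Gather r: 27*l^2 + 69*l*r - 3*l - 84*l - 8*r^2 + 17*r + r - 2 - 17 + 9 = 27*l^2 - 87*l - 8*r^2 + r*(69*l + 18) - 10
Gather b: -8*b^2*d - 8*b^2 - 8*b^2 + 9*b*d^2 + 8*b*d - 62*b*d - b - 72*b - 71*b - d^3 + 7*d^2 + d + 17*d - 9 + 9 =b^2*(-8*d - 16) + b*(9*d^2 - 54*d - 144) - d^3 + 7*d^2 + 18*d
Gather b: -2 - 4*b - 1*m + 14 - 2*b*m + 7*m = b*(-2*m - 4) + 6*m + 12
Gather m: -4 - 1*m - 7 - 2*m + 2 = -3*m - 9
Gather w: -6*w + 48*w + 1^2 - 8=42*w - 7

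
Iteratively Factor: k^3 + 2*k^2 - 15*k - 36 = (k + 3)*(k^2 - k - 12) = (k - 4)*(k + 3)*(k + 3)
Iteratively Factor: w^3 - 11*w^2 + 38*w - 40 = (w - 5)*(w^2 - 6*w + 8) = (w - 5)*(w - 4)*(w - 2)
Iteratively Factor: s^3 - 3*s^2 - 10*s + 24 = (s + 3)*(s^2 - 6*s + 8) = (s - 4)*(s + 3)*(s - 2)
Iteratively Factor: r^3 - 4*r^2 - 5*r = (r)*(r^2 - 4*r - 5) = r*(r - 5)*(r + 1)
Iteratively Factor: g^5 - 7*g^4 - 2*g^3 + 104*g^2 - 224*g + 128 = (g - 4)*(g^4 - 3*g^3 - 14*g^2 + 48*g - 32) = (g - 4)*(g + 4)*(g^3 - 7*g^2 + 14*g - 8) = (g - 4)^2*(g + 4)*(g^2 - 3*g + 2) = (g - 4)^2*(g - 1)*(g + 4)*(g - 2)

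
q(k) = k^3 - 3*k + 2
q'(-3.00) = 24.00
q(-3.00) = -16.00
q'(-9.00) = 240.00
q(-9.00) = -700.00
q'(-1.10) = 0.63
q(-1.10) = 3.97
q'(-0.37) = -2.59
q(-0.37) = 3.06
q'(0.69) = -1.57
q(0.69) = 0.26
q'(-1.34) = 2.39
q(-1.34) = 3.61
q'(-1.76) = 6.29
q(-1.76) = 1.83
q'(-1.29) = 1.99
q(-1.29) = 3.72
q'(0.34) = -2.65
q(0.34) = 1.02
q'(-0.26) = -2.80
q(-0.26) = 2.76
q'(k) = 3*k^2 - 3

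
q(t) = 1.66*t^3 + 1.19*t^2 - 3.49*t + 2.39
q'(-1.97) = 11.15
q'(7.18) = 270.33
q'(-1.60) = 5.45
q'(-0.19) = -3.76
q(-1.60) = 4.22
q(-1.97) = 1.19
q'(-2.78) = 28.38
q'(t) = 4.98*t^2 + 2.38*t - 3.49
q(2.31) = 21.14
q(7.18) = 653.12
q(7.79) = 832.15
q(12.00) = 3000.35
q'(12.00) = 742.19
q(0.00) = 2.39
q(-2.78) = -14.38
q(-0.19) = 3.08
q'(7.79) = 317.26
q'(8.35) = 363.60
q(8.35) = 1022.64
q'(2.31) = 28.58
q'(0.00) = -3.49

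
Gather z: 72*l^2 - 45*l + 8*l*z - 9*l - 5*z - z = 72*l^2 - 54*l + z*(8*l - 6)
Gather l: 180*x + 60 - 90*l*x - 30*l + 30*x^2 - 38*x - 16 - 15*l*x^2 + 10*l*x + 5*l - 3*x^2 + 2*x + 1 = l*(-15*x^2 - 80*x - 25) + 27*x^2 + 144*x + 45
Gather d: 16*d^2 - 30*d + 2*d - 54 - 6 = 16*d^2 - 28*d - 60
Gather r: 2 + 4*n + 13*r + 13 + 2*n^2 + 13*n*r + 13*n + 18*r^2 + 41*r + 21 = 2*n^2 + 17*n + 18*r^2 + r*(13*n + 54) + 36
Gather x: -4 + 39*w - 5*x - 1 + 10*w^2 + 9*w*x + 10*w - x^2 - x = 10*w^2 + 49*w - x^2 + x*(9*w - 6) - 5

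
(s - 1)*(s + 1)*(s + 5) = s^3 + 5*s^2 - s - 5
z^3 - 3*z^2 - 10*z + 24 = (z - 4)*(z - 2)*(z + 3)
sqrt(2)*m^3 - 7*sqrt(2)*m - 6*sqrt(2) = (m - 3)*(m + 2)*(sqrt(2)*m + sqrt(2))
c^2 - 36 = (c - 6)*(c + 6)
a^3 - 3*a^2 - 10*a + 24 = (a - 4)*(a - 2)*(a + 3)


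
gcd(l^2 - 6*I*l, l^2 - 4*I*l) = l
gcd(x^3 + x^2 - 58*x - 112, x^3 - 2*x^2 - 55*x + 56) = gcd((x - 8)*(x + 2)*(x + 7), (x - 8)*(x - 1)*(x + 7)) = x^2 - x - 56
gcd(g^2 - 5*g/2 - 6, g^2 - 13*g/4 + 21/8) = 1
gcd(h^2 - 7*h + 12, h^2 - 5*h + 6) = h - 3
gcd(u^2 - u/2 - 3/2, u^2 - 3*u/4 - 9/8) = u - 3/2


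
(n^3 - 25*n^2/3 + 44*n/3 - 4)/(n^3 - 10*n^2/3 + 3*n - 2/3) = (n - 6)/(n - 1)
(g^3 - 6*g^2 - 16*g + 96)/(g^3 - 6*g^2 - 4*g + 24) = (g^2 - 16)/(g^2 - 4)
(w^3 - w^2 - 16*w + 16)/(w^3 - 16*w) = (w - 1)/w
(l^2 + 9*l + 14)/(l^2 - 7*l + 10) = (l^2 + 9*l + 14)/(l^2 - 7*l + 10)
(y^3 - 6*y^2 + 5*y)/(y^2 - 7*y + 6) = y*(y - 5)/(y - 6)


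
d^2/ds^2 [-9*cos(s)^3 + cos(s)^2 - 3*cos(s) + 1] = 39*cos(s)/4 - 2*cos(2*s) + 81*cos(3*s)/4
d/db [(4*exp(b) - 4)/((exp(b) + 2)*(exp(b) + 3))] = 4*(-exp(2*b) + 2*exp(b) + 11)*exp(b)/(exp(4*b) + 10*exp(3*b) + 37*exp(2*b) + 60*exp(b) + 36)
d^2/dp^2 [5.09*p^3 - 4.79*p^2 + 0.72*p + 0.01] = 30.54*p - 9.58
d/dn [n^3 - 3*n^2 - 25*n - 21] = 3*n^2 - 6*n - 25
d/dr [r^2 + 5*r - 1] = 2*r + 5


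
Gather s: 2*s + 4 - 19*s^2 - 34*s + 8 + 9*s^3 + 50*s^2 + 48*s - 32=9*s^3 + 31*s^2 + 16*s - 20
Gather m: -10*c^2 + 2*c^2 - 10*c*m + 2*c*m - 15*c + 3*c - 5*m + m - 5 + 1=-8*c^2 - 12*c + m*(-8*c - 4) - 4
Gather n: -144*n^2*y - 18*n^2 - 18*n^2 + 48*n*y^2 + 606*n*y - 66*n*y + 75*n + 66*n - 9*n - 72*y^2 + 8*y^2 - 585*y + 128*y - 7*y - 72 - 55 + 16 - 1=n^2*(-144*y - 36) + n*(48*y^2 + 540*y + 132) - 64*y^2 - 464*y - 112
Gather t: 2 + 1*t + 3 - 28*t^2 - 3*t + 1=-28*t^2 - 2*t + 6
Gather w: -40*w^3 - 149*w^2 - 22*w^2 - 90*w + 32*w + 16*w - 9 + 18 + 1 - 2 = -40*w^3 - 171*w^2 - 42*w + 8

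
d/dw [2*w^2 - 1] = 4*w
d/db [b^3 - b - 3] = 3*b^2 - 1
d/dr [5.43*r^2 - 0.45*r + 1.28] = 10.86*r - 0.45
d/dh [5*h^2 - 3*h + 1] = 10*h - 3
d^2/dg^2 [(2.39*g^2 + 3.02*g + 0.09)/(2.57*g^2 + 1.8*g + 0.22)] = (17.781316*g^3 - 4.54118999999997*g^2 - 7.747008*g - 1.67906)/(16.974593*g^6 + 35.66646*g^5 + 29.339634*g^4 + 11.93832*g^3 + 2.511564*g^2 + 0.26136*g + 0.010648)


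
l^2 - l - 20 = (l - 5)*(l + 4)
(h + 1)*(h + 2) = h^2 + 3*h + 2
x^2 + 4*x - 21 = (x - 3)*(x + 7)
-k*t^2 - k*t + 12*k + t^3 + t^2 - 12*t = (-k + t)*(t - 3)*(t + 4)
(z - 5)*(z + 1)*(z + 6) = z^3 + 2*z^2 - 29*z - 30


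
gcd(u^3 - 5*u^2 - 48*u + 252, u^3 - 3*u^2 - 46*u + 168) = u^2 + u - 42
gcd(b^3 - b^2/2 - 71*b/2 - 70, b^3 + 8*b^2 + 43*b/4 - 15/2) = b + 5/2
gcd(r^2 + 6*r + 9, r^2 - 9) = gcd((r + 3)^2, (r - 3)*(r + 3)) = r + 3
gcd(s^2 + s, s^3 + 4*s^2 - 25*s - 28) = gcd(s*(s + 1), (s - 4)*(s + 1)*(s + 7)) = s + 1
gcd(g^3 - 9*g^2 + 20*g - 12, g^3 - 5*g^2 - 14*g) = 1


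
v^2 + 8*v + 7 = (v + 1)*(v + 7)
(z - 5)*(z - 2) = z^2 - 7*z + 10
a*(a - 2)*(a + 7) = a^3 + 5*a^2 - 14*a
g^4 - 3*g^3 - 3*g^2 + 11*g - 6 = (g - 3)*(g - 1)^2*(g + 2)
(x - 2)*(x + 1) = x^2 - x - 2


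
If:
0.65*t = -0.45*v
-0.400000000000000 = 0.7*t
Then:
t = -0.57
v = 0.83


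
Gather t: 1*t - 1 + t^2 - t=t^2 - 1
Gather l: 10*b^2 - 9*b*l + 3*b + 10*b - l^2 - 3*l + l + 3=10*b^2 + 13*b - l^2 + l*(-9*b - 2) + 3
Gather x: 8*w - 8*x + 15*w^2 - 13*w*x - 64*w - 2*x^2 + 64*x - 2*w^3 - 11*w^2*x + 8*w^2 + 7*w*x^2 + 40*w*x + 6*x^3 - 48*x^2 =-2*w^3 + 23*w^2 - 56*w + 6*x^3 + x^2*(7*w - 50) + x*(-11*w^2 + 27*w + 56)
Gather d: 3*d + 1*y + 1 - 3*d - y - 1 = 0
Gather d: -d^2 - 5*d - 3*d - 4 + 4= -d^2 - 8*d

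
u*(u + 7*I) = u^2 + 7*I*u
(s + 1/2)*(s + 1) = s^2 + 3*s/2 + 1/2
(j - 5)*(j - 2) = j^2 - 7*j + 10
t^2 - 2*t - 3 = (t - 3)*(t + 1)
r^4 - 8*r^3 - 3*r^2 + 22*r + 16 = (r - 8)*(r - 2)*(r + 1)^2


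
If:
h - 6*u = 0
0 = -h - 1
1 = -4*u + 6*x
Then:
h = -1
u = -1/6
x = 1/18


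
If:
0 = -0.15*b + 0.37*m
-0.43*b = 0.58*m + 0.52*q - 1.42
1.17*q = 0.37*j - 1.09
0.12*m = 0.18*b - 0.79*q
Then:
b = 1.89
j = 3.94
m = 0.77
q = 0.31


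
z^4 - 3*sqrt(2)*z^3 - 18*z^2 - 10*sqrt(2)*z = z*(z - 5*sqrt(2))*(z + sqrt(2))^2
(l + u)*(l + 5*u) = l^2 + 6*l*u + 5*u^2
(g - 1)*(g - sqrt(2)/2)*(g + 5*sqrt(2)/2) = g^3 - g^2 + 2*sqrt(2)*g^2 - 2*sqrt(2)*g - 5*g/2 + 5/2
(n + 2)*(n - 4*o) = n^2 - 4*n*o + 2*n - 8*o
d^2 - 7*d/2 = d*(d - 7/2)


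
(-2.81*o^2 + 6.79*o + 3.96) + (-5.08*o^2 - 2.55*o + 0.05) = -7.89*o^2 + 4.24*o + 4.01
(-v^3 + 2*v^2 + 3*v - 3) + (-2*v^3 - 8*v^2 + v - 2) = -3*v^3 - 6*v^2 + 4*v - 5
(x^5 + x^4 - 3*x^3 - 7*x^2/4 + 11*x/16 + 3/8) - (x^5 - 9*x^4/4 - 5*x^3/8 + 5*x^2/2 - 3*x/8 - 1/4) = 13*x^4/4 - 19*x^3/8 - 17*x^2/4 + 17*x/16 + 5/8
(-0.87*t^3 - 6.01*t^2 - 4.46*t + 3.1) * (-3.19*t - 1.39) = 2.7753*t^4 + 20.3812*t^3 + 22.5813*t^2 - 3.6896*t - 4.309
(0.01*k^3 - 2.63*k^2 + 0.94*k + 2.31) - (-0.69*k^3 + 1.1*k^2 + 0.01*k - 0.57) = 0.7*k^3 - 3.73*k^2 + 0.93*k + 2.88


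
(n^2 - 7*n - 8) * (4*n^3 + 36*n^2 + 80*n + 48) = 4*n^5 + 8*n^4 - 204*n^3 - 800*n^2 - 976*n - 384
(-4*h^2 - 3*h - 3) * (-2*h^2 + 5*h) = 8*h^4 - 14*h^3 - 9*h^2 - 15*h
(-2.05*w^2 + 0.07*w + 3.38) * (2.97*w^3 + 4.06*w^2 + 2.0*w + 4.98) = -6.0885*w^5 - 8.1151*w^4 + 6.2228*w^3 + 3.6538*w^2 + 7.1086*w + 16.8324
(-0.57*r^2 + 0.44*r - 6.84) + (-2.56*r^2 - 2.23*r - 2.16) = -3.13*r^2 - 1.79*r - 9.0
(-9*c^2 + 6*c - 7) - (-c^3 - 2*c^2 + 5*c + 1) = c^3 - 7*c^2 + c - 8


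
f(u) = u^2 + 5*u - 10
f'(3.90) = 12.80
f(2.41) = 7.86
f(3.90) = 24.71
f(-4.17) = -13.46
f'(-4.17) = -3.34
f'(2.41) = 9.82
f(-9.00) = 26.00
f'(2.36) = 9.72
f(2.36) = 7.37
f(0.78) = -5.49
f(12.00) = 194.00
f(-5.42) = -7.72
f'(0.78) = 6.56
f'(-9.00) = -13.00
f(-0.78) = -13.29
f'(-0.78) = 3.44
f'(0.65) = 6.30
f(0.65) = -6.33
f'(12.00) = 29.00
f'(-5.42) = -5.84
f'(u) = 2*u + 5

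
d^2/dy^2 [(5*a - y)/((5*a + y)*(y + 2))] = 2*((5*a - y)*(5*a + y)^2 + (5*a - y)*(5*a + y)*(y + 2) + (5*a - y)*(y + 2)^2 + (5*a + y)^2*(y + 2) + (5*a + y)*(y + 2)^2)/((5*a + y)^3*(y + 2)^3)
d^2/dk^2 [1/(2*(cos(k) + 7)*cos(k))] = (-(1 - cos(2*k))^2 + 105*cos(k)/4 - 51*cos(2*k)/2 - 21*cos(3*k)/4 + 153/2)/(2*(cos(k) + 7)^3*cos(k)^3)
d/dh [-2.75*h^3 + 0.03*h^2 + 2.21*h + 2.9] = -8.25*h^2 + 0.06*h + 2.21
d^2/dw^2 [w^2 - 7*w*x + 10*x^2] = 2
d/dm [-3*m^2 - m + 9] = -6*m - 1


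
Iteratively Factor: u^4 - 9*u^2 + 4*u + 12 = (u + 3)*(u^3 - 3*u^2 + 4) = (u - 2)*(u + 3)*(u^2 - u - 2) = (u - 2)^2*(u + 3)*(u + 1)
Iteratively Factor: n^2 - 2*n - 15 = (n + 3)*(n - 5)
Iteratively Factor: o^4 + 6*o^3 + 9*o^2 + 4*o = (o + 1)*(o^3 + 5*o^2 + 4*o) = o*(o + 1)*(o^2 + 5*o + 4) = o*(o + 1)^2*(o + 4)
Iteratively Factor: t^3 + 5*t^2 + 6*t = (t + 2)*(t^2 + 3*t) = (t + 2)*(t + 3)*(t)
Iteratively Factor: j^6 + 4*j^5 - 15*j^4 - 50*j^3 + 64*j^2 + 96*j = (j - 2)*(j^5 + 6*j^4 - 3*j^3 - 56*j^2 - 48*j) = (j - 2)*(j + 4)*(j^4 + 2*j^3 - 11*j^2 - 12*j) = j*(j - 2)*(j + 4)*(j^3 + 2*j^2 - 11*j - 12) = j*(j - 2)*(j + 1)*(j + 4)*(j^2 + j - 12) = j*(j - 3)*(j - 2)*(j + 1)*(j + 4)*(j + 4)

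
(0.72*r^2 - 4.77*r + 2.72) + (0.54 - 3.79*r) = 0.72*r^2 - 8.56*r + 3.26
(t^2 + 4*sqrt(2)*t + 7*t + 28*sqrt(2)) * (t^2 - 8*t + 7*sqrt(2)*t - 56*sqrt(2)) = t^4 - t^3 + 11*sqrt(2)*t^3 - 11*sqrt(2)*t^2 - 616*sqrt(2)*t - 56*t - 3136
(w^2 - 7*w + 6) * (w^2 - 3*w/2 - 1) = w^4 - 17*w^3/2 + 31*w^2/2 - 2*w - 6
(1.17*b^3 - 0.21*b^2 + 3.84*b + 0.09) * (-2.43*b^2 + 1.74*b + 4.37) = -2.8431*b^5 + 2.5461*b^4 - 4.5837*b^3 + 5.5452*b^2 + 16.9374*b + 0.3933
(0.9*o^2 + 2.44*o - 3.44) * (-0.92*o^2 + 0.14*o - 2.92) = -0.828*o^4 - 2.1188*o^3 + 0.8784*o^2 - 7.6064*o + 10.0448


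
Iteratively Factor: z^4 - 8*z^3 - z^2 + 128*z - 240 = (z - 3)*(z^3 - 5*z^2 - 16*z + 80) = (z - 4)*(z - 3)*(z^2 - z - 20) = (z - 4)*(z - 3)*(z + 4)*(z - 5)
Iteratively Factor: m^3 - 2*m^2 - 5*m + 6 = (m + 2)*(m^2 - 4*m + 3) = (m - 3)*(m + 2)*(m - 1)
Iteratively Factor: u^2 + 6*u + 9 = (u + 3)*(u + 3)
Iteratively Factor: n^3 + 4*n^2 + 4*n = (n + 2)*(n^2 + 2*n) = n*(n + 2)*(n + 2)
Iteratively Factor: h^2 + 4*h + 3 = (h + 3)*(h + 1)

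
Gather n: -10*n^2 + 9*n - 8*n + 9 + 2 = -10*n^2 + n + 11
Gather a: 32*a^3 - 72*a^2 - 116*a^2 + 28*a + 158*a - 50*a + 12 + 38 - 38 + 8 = 32*a^3 - 188*a^2 + 136*a + 20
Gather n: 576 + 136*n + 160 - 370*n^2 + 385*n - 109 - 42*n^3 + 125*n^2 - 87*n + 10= -42*n^3 - 245*n^2 + 434*n + 637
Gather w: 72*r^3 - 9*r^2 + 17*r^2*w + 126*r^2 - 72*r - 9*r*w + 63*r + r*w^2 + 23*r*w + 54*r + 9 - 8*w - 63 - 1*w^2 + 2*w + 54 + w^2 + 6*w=72*r^3 + 117*r^2 + r*w^2 + 45*r + w*(17*r^2 + 14*r)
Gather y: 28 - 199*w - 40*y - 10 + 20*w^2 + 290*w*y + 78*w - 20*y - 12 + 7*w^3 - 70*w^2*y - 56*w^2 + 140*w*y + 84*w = 7*w^3 - 36*w^2 - 37*w + y*(-70*w^2 + 430*w - 60) + 6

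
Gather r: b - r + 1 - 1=b - r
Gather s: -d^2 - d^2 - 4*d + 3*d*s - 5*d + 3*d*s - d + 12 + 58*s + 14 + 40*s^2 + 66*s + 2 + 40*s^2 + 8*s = -2*d^2 - 10*d + 80*s^2 + s*(6*d + 132) + 28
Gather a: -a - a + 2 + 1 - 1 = 2 - 2*a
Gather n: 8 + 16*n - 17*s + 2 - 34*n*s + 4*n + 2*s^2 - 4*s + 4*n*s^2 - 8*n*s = n*(4*s^2 - 42*s + 20) + 2*s^2 - 21*s + 10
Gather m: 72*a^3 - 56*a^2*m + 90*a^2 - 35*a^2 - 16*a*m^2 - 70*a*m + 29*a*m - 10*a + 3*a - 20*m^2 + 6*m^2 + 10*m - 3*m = 72*a^3 + 55*a^2 - 7*a + m^2*(-16*a - 14) + m*(-56*a^2 - 41*a + 7)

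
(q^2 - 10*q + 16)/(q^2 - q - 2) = (q - 8)/(q + 1)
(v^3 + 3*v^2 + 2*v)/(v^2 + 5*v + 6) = v*(v + 1)/(v + 3)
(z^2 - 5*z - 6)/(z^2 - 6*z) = (z + 1)/z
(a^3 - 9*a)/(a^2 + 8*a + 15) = a*(a - 3)/(a + 5)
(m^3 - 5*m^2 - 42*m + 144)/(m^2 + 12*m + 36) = (m^2 - 11*m + 24)/(m + 6)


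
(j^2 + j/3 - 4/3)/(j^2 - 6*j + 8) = (3*j^2 + j - 4)/(3*(j^2 - 6*j + 8))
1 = 1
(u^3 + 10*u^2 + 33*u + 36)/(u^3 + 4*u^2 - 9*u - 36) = (u + 3)/(u - 3)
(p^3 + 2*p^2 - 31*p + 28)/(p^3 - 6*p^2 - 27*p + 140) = (p^2 + 6*p - 7)/(p^2 - 2*p - 35)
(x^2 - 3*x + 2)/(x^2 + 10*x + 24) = (x^2 - 3*x + 2)/(x^2 + 10*x + 24)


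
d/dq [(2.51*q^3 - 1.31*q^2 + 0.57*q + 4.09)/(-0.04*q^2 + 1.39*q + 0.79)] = (-0.1004*q^4 + 6.9778*q^3 + 4.1506*q^2 - 1.7426*q - 5.2348)/(0.0016*q^4 - 0.1112*q^3 + 1.8689*q^2 + 2.1962*q + 0.6241)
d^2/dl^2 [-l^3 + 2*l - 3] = -6*l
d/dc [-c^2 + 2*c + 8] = 2 - 2*c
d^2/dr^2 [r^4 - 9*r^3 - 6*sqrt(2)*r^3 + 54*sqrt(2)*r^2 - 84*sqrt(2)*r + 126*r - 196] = 12*r^2 - 54*r - 36*sqrt(2)*r + 108*sqrt(2)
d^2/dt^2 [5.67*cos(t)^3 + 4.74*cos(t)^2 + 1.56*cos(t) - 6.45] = -5.8125*cos(t) - 9.48*cos(2*t) - 12.7575*cos(3*t)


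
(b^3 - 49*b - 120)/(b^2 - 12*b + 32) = (b^2 + 8*b + 15)/(b - 4)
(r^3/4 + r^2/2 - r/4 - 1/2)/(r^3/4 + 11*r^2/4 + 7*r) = (r^3 + 2*r^2 - r - 2)/(r*(r^2 + 11*r + 28))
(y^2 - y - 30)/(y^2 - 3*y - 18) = (y + 5)/(y + 3)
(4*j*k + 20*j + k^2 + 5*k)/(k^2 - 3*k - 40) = (4*j + k)/(k - 8)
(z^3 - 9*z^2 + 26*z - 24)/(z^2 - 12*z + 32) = (z^2 - 5*z + 6)/(z - 8)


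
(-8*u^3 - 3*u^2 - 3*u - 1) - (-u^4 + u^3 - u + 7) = u^4 - 9*u^3 - 3*u^2 - 2*u - 8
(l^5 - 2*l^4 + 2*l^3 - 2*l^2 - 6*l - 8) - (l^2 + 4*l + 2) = l^5 - 2*l^4 + 2*l^3 - 3*l^2 - 10*l - 10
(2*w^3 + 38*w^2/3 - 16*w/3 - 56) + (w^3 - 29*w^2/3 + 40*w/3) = 3*w^3 + 3*w^2 + 8*w - 56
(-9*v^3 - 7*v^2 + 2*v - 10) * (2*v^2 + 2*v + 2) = -18*v^5 - 32*v^4 - 28*v^3 - 30*v^2 - 16*v - 20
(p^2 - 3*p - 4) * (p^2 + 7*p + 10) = p^4 + 4*p^3 - 15*p^2 - 58*p - 40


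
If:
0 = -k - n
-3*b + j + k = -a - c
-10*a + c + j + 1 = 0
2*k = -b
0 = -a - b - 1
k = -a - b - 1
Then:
No Solution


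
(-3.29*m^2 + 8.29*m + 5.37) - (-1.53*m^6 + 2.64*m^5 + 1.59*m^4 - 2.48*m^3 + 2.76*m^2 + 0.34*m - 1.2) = 1.53*m^6 - 2.64*m^5 - 1.59*m^4 + 2.48*m^3 - 6.05*m^2 + 7.95*m + 6.57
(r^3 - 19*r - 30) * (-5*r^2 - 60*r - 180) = -5*r^5 - 60*r^4 - 85*r^3 + 1290*r^2 + 5220*r + 5400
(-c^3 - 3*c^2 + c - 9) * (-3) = 3*c^3 + 9*c^2 - 3*c + 27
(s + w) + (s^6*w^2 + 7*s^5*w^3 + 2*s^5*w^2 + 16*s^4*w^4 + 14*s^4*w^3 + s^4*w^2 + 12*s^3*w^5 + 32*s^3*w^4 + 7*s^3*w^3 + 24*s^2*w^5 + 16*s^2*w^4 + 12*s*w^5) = s^6*w^2 + 7*s^5*w^3 + 2*s^5*w^2 + 16*s^4*w^4 + 14*s^4*w^3 + s^4*w^2 + 12*s^3*w^5 + 32*s^3*w^4 + 7*s^3*w^3 + 24*s^2*w^5 + 16*s^2*w^4 + 12*s*w^5 + s + w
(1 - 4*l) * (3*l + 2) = -12*l^2 - 5*l + 2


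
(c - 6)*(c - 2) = c^2 - 8*c + 12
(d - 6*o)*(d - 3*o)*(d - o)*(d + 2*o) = d^4 - 8*d^3*o + 7*d^2*o^2 + 36*d*o^3 - 36*o^4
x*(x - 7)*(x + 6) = x^3 - x^2 - 42*x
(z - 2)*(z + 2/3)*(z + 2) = z^3 + 2*z^2/3 - 4*z - 8/3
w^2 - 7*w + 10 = (w - 5)*(w - 2)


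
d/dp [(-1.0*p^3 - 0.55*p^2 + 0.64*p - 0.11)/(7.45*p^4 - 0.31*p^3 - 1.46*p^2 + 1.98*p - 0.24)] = (7.45*p^6 + 8.195*p^5 - 13.0145*p^4 - 0.2852*p^3 + 0.4631*p^2 - 0.0571999999999999*p + 0.0642)/(55.5025*p^8 - 4.619*p^7 - 21.6579*p^6 + 30.4072*p^5 - 2.672*p^4 - 5.6328*p^3 + 4.6212*p^2 - 0.9504*p + 0.0576)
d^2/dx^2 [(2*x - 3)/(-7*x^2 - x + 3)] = 2*(-(2*x - 3)*(14*x + 1)^2 + (42*x - 19)*(7*x^2 + x - 3))/(7*x^2 + x - 3)^3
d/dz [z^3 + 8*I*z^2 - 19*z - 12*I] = 3*z^2 + 16*I*z - 19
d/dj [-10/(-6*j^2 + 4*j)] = 10*(1 - 3*j)/(j^2*(3*j - 2)^2)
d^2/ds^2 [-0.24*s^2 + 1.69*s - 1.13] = -0.480000000000000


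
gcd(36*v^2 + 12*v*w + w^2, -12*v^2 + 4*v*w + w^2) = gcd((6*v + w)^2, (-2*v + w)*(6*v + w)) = 6*v + w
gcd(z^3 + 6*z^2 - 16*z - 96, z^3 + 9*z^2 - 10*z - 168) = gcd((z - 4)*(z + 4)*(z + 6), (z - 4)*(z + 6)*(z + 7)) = z^2 + 2*z - 24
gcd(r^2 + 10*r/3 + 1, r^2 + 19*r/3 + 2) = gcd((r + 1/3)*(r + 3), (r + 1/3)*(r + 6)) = r + 1/3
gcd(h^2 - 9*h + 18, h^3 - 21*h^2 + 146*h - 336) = h - 6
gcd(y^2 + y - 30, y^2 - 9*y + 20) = y - 5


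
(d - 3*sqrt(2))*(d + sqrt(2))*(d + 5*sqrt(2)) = d^3 + 3*sqrt(2)*d^2 - 26*d - 30*sqrt(2)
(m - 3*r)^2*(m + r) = m^3 - 5*m^2*r + 3*m*r^2 + 9*r^3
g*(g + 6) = g^2 + 6*g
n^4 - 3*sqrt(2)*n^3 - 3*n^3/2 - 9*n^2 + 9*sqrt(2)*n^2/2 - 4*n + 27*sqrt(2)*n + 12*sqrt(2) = (n - 4)*(n + 1/2)*(n + 2)*(n - 3*sqrt(2))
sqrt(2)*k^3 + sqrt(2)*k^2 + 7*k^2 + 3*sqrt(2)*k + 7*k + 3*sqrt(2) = (k + 1)*(k + 3*sqrt(2))*(sqrt(2)*k + 1)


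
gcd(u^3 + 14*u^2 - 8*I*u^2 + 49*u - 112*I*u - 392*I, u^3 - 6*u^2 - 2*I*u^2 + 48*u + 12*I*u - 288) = u - 8*I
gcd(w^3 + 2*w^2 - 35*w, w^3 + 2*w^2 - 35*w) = w^3 + 2*w^2 - 35*w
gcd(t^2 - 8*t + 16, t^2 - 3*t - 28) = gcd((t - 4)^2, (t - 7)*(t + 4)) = 1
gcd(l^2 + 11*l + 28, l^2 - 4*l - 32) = l + 4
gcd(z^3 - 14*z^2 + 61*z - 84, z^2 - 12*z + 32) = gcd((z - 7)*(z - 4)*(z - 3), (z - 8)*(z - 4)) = z - 4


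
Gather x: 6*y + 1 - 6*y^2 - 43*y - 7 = -6*y^2 - 37*y - 6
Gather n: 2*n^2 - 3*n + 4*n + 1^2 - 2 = 2*n^2 + n - 1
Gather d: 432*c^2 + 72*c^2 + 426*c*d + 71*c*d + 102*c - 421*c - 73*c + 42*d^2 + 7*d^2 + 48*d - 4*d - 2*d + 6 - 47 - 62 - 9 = 504*c^2 - 392*c + 49*d^2 + d*(497*c + 42) - 112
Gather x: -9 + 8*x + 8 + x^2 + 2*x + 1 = x^2 + 10*x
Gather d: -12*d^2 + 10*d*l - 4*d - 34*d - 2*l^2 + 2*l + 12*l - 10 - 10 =-12*d^2 + d*(10*l - 38) - 2*l^2 + 14*l - 20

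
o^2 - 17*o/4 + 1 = (o - 4)*(o - 1/4)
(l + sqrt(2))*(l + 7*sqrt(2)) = l^2 + 8*sqrt(2)*l + 14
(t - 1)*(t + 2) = t^2 + t - 2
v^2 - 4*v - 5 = (v - 5)*(v + 1)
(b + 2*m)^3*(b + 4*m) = b^4 + 10*b^3*m + 36*b^2*m^2 + 56*b*m^3 + 32*m^4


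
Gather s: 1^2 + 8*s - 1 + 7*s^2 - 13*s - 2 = 7*s^2 - 5*s - 2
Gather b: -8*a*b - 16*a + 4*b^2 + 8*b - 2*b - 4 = -16*a + 4*b^2 + b*(6 - 8*a) - 4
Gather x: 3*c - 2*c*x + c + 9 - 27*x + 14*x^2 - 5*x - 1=4*c + 14*x^2 + x*(-2*c - 32) + 8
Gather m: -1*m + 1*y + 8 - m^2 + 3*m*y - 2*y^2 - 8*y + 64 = -m^2 + m*(3*y - 1) - 2*y^2 - 7*y + 72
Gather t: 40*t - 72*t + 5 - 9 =-32*t - 4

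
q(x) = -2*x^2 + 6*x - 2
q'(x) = 6 - 4*x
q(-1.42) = -14.55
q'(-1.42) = 11.68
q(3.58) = -6.15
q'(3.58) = -8.32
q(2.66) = -0.19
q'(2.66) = -4.64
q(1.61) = 2.48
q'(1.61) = -0.44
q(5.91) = -36.40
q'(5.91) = -17.64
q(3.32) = -4.12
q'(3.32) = -7.28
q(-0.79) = -7.99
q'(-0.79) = 9.16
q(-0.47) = -5.26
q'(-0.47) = 7.88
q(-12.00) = -362.00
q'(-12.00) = 54.00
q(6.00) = -38.00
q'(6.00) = -18.00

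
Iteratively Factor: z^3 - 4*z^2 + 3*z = (z - 1)*(z^2 - 3*z) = (z - 3)*(z - 1)*(z)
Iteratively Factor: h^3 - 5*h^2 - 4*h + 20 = (h - 2)*(h^2 - 3*h - 10) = (h - 5)*(h - 2)*(h + 2)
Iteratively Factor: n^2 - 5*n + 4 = (n - 4)*(n - 1)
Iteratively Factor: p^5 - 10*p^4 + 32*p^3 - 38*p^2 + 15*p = (p - 3)*(p^4 - 7*p^3 + 11*p^2 - 5*p) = (p - 3)*(p - 1)*(p^3 - 6*p^2 + 5*p) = (p - 5)*(p - 3)*(p - 1)*(p^2 - p) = (p - 5)*(p - 3)*(p - 1)^2*(p)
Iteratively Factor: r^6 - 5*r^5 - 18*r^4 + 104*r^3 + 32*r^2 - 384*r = (r + 4)*(r^5 - 9*r^4 + 18*r^3 + 32*r^2 - 96*r) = (r - 4)*(r + 4)*(r^4 - 5*r^3 - 2*r^2 + 24*r) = (r - 4)*(r - 3)*(r + 4)*(r^3 - 2*r^2 - 8*r) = r*(r - 4)*(r - 3)*(r + 4)*(r^2 - 2*r - 8) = r*(r - 4)^2*(r - 3)*(r + 4)*(r + 2)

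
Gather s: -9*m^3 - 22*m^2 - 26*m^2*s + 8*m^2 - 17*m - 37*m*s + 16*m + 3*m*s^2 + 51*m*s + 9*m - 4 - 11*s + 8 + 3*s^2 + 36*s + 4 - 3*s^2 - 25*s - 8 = -9*m^3 - 14*m^2 + 3*m*s^2 + 8*m + s*(-26*m^2 + 14*m)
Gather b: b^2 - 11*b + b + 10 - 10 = b^2 - 10*b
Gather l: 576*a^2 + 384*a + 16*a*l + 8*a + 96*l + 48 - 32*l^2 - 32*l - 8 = 576*a^2 + 392*a - 32*l^2 + l*(16*a + 64) + 40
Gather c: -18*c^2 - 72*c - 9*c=-18*c^2 - 81*c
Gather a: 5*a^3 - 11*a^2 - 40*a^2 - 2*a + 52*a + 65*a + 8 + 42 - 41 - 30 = 5*a^3 - 51*a^2 + 115*a - 21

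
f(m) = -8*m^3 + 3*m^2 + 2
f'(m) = -24*m^2 + 6*m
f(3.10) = -207.50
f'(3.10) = -212.04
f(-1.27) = 23.23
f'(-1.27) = -46.33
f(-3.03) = 252.09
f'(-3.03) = -238.52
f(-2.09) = 88.14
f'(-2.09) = -117.37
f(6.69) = -2259.08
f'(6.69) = -1034.01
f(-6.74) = 2587.74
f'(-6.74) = -1130.70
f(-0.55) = 4.24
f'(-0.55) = -10.56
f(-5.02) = 1089.65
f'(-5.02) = -634.93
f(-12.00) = 14258.00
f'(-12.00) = -3528.00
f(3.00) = -187.00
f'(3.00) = -198.00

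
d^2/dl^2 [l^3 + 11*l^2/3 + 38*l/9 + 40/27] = 6*l + 22/3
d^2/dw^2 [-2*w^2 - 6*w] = -4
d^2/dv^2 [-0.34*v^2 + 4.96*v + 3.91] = -0.680000000000000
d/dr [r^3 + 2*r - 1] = 3*r^2 + 2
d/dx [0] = 0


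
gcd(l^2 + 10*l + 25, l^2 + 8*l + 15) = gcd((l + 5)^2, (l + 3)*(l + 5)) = l + 5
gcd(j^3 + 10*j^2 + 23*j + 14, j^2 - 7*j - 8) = j + 1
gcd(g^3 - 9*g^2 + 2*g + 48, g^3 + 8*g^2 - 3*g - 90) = g - 3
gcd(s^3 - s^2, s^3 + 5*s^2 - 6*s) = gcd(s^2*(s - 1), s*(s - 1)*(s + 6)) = s^2 - s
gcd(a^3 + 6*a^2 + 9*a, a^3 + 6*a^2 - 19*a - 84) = a + 3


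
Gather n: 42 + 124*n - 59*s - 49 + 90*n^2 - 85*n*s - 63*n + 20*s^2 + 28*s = 90*n^2 + n*(61 - 85*s) + 20*s^2 - 31*s - 7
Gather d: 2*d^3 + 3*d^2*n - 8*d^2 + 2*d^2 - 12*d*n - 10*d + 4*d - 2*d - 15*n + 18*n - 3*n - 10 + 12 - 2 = 2*d^3 + d^2*(3*n - 6) + d*(-12*n - 8)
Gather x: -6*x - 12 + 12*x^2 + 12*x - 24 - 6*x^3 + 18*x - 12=-6*x^3 + 12*x^2 + 24*x - 48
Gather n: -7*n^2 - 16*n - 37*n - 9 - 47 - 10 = -7*n^2 - 53*n - 66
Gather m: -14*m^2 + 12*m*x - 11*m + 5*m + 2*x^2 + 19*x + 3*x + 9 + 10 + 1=-14*m^2 + m*(12*x - 6) + 2*x^2 + 22*x + 20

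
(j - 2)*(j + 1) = j^2 - j - 2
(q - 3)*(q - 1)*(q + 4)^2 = q^4 + 4*q^3 - 13*q^2 - 40*q + 48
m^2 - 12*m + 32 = (m - 8)*(m - 4)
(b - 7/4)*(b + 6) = b^2 + 17*b/4 - 21/2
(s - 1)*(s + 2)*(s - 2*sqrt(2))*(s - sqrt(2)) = s^4 - 3*sqrt(2)*s^3 + s^3 - 3*sqrt(2)*s^2 + 2*s^2 + 4*s + 6*sqrt(2)*s - 8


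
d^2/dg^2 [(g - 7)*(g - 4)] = 2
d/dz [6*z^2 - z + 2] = 12*z - 1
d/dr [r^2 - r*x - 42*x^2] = 2*r - x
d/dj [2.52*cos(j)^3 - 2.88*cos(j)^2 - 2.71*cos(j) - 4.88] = (-7.56*cos(j)^2 + 5.76*cos(j) + 2.71)*sin(j)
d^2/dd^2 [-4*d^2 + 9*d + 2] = -8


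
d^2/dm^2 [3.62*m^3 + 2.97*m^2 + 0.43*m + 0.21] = 21.72*m + 5.94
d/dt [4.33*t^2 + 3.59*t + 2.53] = 8.66*t + 3.59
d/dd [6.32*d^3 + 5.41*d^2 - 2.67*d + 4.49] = 18.96*d^2 + 10.82*d - 2.67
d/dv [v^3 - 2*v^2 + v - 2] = 3*v^2 - 4*v + 1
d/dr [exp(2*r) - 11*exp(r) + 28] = (2*exp(r) - 11)*exp(r)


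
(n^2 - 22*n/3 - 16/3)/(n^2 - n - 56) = (n + 2/3)/(n + 7)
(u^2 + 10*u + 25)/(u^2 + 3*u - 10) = (u + 5)/(u - 2)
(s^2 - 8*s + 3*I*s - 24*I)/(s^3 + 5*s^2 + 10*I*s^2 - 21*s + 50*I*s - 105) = (s - 8)/(s^2 + s*(5 + 7*I) + 35*I)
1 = 1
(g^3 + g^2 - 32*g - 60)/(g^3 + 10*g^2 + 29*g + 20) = (g^2 - 4*g - 12)/(g^2 + 5*g + 4)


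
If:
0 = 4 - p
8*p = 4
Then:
No Solution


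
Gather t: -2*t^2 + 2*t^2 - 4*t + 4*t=0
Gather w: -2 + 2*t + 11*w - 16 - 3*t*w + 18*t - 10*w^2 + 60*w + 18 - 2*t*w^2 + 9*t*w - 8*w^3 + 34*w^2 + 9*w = 20*t - 8*w^3 + w^2*(24 - 2*t) + w*(6*t + 80)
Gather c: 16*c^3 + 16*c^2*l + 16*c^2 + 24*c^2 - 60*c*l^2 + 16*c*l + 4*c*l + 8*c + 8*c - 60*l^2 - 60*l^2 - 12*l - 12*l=16*c^3 + c^2*(16*l + 40) + c*(-60*l^2 + 20*l + 16) - 120*l^2 - 24*l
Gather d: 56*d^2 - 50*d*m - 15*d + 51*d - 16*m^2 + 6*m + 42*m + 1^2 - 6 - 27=56*d^2 + d*(36 - 50*m) - 16*m^2 + 48*m - 32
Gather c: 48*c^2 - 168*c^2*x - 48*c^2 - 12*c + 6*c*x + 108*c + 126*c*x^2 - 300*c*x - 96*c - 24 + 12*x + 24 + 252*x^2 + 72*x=-168*c^2*x + c*(126*x^2 - 294*x) + 252*x^2 + 84*x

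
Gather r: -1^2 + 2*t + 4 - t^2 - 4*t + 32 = -t^2 - 2*t + 35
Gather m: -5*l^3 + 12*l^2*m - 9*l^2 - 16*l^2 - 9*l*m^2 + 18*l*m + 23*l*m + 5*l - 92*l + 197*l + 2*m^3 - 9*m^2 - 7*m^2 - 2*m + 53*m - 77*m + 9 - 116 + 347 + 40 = -5*l^3 - 25*l^2 + 110*l + 2*m^3 + m^2*(-9*l - 16) + m*(12*l^2 + 41*l - 26) + 280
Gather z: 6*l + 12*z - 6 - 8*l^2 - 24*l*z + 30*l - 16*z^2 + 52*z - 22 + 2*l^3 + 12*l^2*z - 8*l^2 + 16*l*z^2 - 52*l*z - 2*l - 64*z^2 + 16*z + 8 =2*l^3 - 16*l^2 + 34*l + z^2*(16*l - 80) + z*(12*l^2 - 76*l + 80) - 20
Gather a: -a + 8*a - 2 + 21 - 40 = 7*a - 21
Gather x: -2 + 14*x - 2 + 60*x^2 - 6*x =60*x^2 + 8*x - 4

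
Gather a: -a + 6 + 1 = 7 - a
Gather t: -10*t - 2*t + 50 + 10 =60 - 12*t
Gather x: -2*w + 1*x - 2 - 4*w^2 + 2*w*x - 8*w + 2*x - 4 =-4*w^2 - 10*w + x*(2*w + 3) - 6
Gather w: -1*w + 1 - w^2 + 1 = -w^2 - w + 2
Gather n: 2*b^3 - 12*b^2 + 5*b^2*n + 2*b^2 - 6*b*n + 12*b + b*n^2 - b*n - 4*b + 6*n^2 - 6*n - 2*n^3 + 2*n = 2*b^3 - 10*b^2 + 8*b - 2*n^3 + n^2*(b + 6) + n*(5*b^2 - 7*b - 4)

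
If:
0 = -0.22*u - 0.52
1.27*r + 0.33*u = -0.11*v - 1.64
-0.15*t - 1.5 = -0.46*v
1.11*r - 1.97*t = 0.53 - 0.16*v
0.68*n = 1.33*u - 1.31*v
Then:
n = -10.56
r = -0.94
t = -0.55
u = -2.36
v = 3.08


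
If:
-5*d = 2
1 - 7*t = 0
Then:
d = -2/5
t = 1/7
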